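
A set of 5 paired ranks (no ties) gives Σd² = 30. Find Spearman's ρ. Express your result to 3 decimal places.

-0.500

ρ = 1 − 6Σd² / [n(n²−1)] = 1 − 6×30 / (5×24)
  = 1 − 180/120 = 1 − 1.5000 ≈ -0.500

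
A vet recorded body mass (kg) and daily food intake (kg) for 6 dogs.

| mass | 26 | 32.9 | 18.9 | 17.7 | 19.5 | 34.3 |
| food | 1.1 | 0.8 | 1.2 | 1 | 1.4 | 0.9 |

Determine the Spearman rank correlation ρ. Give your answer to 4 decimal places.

Rank mass: 4, 5, 2, 1, 3, 6
Rank food: 4, 1, 5, 3, 6, 2
d = rank(mass) − rank(food): 0, 4, -3, -2, -3, 4; Σd² = 54
ρ = 1 − 6Σd² / [n(n²−1)] = 1 − 6×54 / (6×35) = 1 − 324/210 ≈ -0.5429

-0.5429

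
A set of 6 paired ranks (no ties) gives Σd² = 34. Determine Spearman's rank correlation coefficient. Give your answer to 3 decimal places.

ρ = 1 − 6Σd² / [n(n²−1)] = 1 − 6×34 / (6×35)
  = 1 − 204/210 = 1 − 0.9714 ≈ 0.029

0.029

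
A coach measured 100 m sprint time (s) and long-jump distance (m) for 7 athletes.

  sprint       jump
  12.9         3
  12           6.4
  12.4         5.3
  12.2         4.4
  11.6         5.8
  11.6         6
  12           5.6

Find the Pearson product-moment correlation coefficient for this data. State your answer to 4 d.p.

n = 7, Σx = 84.7, Σy = 36.5, Σx² = 1026.13, Σy² = 198.41, Σxy = 438.98
nΣxy − ΣxΣy = 3072.86 − 3091.55 = -18.69
nΣx² − (Σx)² = 7182.91 − 7174.09 = 8.82; nΣy² − (Σy)² = 1388.87 − 1332.25 = 56.62
r = -18.69 / √(8.82 × 56.62) = -18.69 / 22.3470 ≈ -0.8364

-0.8364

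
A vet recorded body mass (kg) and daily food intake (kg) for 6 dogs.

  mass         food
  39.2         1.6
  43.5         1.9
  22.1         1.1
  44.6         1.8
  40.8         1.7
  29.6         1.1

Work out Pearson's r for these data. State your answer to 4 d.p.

0.9540

n = 6, Σx = 219.8, Σy = 9.2, Σx² = 8447.26, Σy² = 14.72, Σxy = 351.88
nΣxy − ΣxΣy = 2111.28 − 2022.16 = 89.12
nΣx² − (Σx)² = 50683.56 − 48312.04 = 2371.52; nΣy² − (Σy)² = 88.32 − 84.64 = 3.68
r = 89.12 / √(2371.52 × 3.68) = 89.12 / 93.4194 ≈ 0.9540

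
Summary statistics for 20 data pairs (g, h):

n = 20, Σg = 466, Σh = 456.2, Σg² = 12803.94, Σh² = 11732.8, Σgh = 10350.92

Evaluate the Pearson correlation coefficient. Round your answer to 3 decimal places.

-0.173

r = (nΣgh − ΣgΣh) / √[(nΣg² − (Σg)²)(nΣh² − (Σh)²)]
Numerator: 20×10350.92 − 466×456.2 = -5570.8
Denominator: √[(256078.8 − 217156)(234656 − 208118.44)] = √[38922.8 × 26537.56] = 32139.0127
r = -5570.8 / 32139.0127 ≈ -0.173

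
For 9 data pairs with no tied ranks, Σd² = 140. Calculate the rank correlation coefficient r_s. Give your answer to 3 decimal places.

-0.167

ρ = 1 − 6Σd² / [n(n²−1)] = 1 − 6×140 / (9×80)
  = 1 − 840/720 = 1 − 1.1667 ≈ -0.167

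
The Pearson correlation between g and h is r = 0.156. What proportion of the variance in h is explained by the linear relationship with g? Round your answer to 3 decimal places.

r² = (0.156)² = 0.024

0.024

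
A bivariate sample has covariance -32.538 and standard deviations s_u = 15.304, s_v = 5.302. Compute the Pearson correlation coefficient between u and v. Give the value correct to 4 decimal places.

-0.4010

r = Cov(u,v) / (s_u · s_v) = -32.538 / (15.304 × 5.302)
  = -32.538 / 81.1418 ≈ -0.4010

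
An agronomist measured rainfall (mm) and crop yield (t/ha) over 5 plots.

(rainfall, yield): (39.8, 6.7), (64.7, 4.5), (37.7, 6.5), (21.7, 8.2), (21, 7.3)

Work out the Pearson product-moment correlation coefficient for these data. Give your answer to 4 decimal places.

-0.9628

n = 5, Σx = 184.9, Σy = 33.2, Σx² = 8103.31, Σy² = 227.92, Σxy = 1134.1
nΣxy − ΣxΣy = 5670.5 − 6138.68 = -468.18
nΣx² − (Σx)² = 40516.55 − 34188.01 = 6328.54; nΣy² − (Σy)² = 1139.6 − 1102.24 = 37.36
r = -468.18 / √(6328.54 × 37.36) = -468.18 / 486.2451 ≈ -0.9628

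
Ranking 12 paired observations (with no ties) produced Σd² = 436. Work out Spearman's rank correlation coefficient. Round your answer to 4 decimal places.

-0.5245

ρ = 1 − 6Σd² / [n(n²−1)] = 1 − 6×436 / (12×143)
  = 1 − 2616/1716 = 1 − 1.52448 ≈ -0.5245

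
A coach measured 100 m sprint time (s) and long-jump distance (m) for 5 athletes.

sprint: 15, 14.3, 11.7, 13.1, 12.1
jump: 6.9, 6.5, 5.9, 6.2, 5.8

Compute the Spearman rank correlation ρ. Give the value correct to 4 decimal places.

Rank sprint: 5, 4, 1, 3, 2
Rank jump: 5, 4, 2, 3, 1
d = rank(sprint) − rank(jump): 0, 0, -1, 0, 1; Σd² = 2
ρ = 1 − 6Σd² / [n(n²−1)] = 1 − 6×2 / (5×24) = 1 − 12/120 ≈ 0.9000

0.9000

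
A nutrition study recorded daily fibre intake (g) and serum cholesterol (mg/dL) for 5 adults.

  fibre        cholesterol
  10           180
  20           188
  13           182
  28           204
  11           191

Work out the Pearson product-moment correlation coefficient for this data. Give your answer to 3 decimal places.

0.839

n = 5, Σx = 82, Σy = 945, Σx² = 1574, Σy² = 178965, Σxy = 15739
nΣxy − ΣxΣy = 78695 − 77490 = 1205
nΣx² − (Σx)² = 7870 − 6724 = 1146; nΣy² − (Σy)² = 894825 − 893025 = 1800
r = 1205 / √(1146 × 1800) = 1205 / 1436.2451 ≈ 0.839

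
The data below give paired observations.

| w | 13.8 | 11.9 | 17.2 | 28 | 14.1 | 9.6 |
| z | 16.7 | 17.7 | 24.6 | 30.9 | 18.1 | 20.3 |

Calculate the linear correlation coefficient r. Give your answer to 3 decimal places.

0.885

n = 6, Σw = 94.6, Σz = 128.3, Σw² = 1702.86, Σz² = 2891.85, Σwz = 2179.5
nΣwz − ΣwΣz = 13077 − 12137.18 = 939.82
nΣw² − (Σw)² = 10217.16 − 8949.16 = 1268; nΣz² − (Σz)² = 17351.1 − 16460.89 = 890.21
r = 939.82 / √(1268 × 890.21) = 939.82 / 1062.4435 ≈ 0.885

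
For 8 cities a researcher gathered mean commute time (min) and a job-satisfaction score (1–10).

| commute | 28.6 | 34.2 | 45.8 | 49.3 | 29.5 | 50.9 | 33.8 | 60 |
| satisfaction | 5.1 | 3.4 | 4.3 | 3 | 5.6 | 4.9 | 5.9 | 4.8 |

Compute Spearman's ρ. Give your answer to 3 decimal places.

-0.524

Rank commute: 1, 4, 5, 6, 2, 7, 3, 8
Rank satisfaction: 6, 2, 3, 1, 7, 5, 8, 4
d = rank(commute) − rank(satisfaction): -5, 2, 2, 5, -5, 2, -5, 4; Σd² = 128
ρ = 1 − 6Σd² / [n(n²−1)] = 1 − 6×128 / (8×63) = 1 − 768/504 ≈ -0.524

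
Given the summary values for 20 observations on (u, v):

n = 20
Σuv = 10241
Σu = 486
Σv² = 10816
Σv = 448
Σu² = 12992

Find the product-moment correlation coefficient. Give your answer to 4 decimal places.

-0.6718

r = (nΣuv − ΣuΣv) / √[(nΣu² − (Σu)²)(nΣv² − (Σv)²)]
Numerator: 20×10241 − 486×448 = -12908
Denominator: √[(259840 − 236196)(216320 − 200704)] = √[23644 × 15616] = 19215.2206
r = -12908 / 19215.2206 ≈ -0.6718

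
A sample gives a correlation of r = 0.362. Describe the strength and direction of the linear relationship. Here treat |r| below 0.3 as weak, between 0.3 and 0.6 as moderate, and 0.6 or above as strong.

moderate positive

r = 0.362 > 0 so the relationship is positive.
|r| = 0.362, which falls in the moderate range.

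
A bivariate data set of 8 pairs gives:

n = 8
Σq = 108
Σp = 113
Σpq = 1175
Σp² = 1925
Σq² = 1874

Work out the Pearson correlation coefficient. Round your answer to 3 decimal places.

-0.948

r = (nΣpq − ΣpΣq) / √[(nΣp² − (Σp)²)(nΣq² − (Σq)²)]
Numerator: 8×1175 − 113×108 = -2804
Denominator: √[(15400 − 12769)(14992 − 11664)] = √[2631 × 3328] = 2959.0485
r = -2804 / 2959.0485 ≈ -0.948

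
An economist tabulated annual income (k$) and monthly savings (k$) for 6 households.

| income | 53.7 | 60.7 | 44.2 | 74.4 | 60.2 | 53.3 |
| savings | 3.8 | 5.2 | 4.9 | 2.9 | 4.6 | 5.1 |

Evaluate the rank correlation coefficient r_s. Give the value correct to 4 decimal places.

-0.3143

Rank income: 3, 5, 1, 6, 4, 2
Rank savings: 2, 6, 4, 1, 3, 5
d = rank(income) − rank(savings): 1, -1, -3, 5, 1, -3; Σd² = 46
ρ = 1 − 6Σd² / [n(n²−1)] = 1 − 6×46 / (6×35) = 1 − 276/210 ≈ -0.3143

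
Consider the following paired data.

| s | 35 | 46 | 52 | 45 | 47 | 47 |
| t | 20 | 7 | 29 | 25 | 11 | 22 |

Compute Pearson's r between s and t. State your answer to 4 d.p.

0.1610

n = 6, Σs = 272, Σt = 114, Σs² = 12488, Σt² = 2520, Σst = 5206
nΣst − ΣsΣt = 31236 − 31008 = 228
nΣs² − (Σs)² = 74928 − 73984 = 944; nΣt² − (Σt)² = 15120 − 12996 = 2124
r = 228 / √(944 × 2124) = 228 / 1416.0000 ≈ 0.1610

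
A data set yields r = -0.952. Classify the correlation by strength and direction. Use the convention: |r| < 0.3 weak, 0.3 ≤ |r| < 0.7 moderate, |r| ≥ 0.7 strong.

r = -0.952 < 0 so the relationship is negative.
|r| = 0.952, which falls in the strong range.

strong negative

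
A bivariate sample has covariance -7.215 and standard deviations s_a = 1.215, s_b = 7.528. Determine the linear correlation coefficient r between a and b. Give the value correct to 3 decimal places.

-0.789

r = Cov(a,b) / (s_a · s_b) = -7.215 / (1.215 × 7.528)
  = -7.215 / 9.1465 ≈ -0.789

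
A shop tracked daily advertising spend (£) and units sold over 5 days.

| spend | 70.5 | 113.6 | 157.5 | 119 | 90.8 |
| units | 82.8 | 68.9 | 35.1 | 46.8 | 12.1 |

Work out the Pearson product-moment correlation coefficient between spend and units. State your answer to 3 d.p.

n = 5, Σx = 551.4, Σy = 245.7, Σx² = 65087.1, Σy² = 15171.71, Σxy = 25860.57
nΣxy − ΣxΣy = 129302.85 − 135478.98 = -6176.13
nΣx² − (Σx)² = 325435.5 − 304041.96 = 21393.54; nΣy² − (Σy)² = 75858.55 − 60368.49 = 15490.06
r = -6176.13 / √(21393.54 × 15490.06) = -6176.13 / 18204.0440 ≈ -0.339

-0.339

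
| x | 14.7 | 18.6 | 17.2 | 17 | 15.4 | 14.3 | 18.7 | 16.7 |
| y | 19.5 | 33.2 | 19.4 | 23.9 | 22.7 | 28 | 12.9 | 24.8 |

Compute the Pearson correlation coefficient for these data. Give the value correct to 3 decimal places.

n = 8, Σx = 132.6, Σy = 184.4, Σx² = 2217.12, Σy² = 4510.8, Σxy = 3049.52
nΣxy − ΣxΣy = 24396.16 − 24451.44 = -55.28
nΣx² − (Σx)² = 17736.96 − 17582.76 = 154.2; nΣy² − (Σy)² = 36086.4 − 34003.36 = 2083.04
r = -55.28 / √(154.2 × 2083.04) = -55.28 / 566.7493 ≈ -0.098

-0.098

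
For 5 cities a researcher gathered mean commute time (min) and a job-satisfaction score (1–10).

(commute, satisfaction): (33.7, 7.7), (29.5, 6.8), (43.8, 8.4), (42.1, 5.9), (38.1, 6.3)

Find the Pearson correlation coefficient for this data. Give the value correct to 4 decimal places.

0.0945

n = 5, Σx = 187.2, Σy = 35.1, Σx² = 7148.4, Σy² = 250.59, Σxy = 1316.43
nΣxy − ΣxΣy = 6582.15 − 6570.72 = 11.43
nΣx² − (Σx)² = 35742 − 35043.84 = 698.16; nΣy² − (Σy)² = 1252.95 − 1232.01 = 20.94
r = 11.43 / √(698.16 × 20.94) = 11.43 / 120.9110 ≈ 0.0945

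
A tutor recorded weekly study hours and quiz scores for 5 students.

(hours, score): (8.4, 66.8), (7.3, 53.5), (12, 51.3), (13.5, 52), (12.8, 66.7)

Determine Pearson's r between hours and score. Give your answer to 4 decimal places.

n = 5, Σx = 54, Σy = 290.3, Σx² = 613.94, Σy² = 17109.07, Σxy = 3123.03
nΣxy − ΣxΣy = 15615.15 − 15676.2 = -61.05
nΣx² − (Σx)² = 3069.7 − 2916 = 153.7; nΣy² − (Σy)² = 85545.35 − 84274.09 = 1271.26
r = -61.05 / √(153.7 × 1271.26) = -61.05 / 442.0324 ≈ -0.1381

-0.1381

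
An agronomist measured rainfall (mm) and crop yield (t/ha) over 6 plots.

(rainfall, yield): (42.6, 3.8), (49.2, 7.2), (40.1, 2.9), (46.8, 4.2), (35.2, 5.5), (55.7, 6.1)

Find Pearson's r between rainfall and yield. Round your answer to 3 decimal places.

n = 6, Σx = 269.6, Σy = 29.7, Σx² = 12375.18, Σy² = 159.79, Σxy = 1362.34
nΣxy − ΣxΣy = 8174.04 − 8007.12 = 166.92
nΣx² − (Σx)² = 74251.08 − 72684.16 = 1566.92; nΣy² − (Σy)² = 958.74 − 882.09 = 76.65
r = 166.92 / √(1566.92 × 76.65) = 166.92 / 346.5608 ≈ 0.482

0.482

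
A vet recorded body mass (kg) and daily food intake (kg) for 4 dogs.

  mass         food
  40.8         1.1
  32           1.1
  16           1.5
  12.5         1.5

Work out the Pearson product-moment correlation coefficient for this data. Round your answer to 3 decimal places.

-0.957

n = 4, Σx = 101.3, Σy = 5.2, Σx² = 3100.89, Σy² = 6.92, Σxy = 122.83
nΣxy − ΣxΣy = 491.32 − 526.76 = -35.44
nΣx² − (Σx)² = 12403.56 − 10261.69 = 2141.87; nΣy² − (Σy)² = 27.68 − 27.04 = 0.64
r = -35.44 / √(2141.87 × 0.64) = -35.44 / 37.0243 ≈ -0.957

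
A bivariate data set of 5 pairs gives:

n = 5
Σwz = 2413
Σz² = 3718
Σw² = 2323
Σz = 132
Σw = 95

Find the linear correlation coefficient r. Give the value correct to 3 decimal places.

r = (nΣwz − ΣwΣz) / √[(nΣw² − (Σw)²)(nΣz² − (Σz)²)]
Numerator: 5×2413 − 95×132 = -475
Denominator: √[(11615 − 9025)(18590 − 17424)] = √[2590 × 1166] = 1737.7975
r = -475 / 1737.7975 ≈ -0.273

-0.273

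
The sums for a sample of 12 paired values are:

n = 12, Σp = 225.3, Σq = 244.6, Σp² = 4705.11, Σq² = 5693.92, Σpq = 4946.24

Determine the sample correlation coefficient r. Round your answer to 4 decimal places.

r = (nΣpq − ΣpΣq) / √[(nΣp² − (Σp)²)(nΣq² − (Σq)²)]
Numerator: 12×4946.24 − 225.3×244.6 = 4246.5
Denominator: √[(56461.32 − 50760.09)(68327.04 − 59829.16)] = √[5701.23 × 8497.88] = 6960.4862
r = 4246.5 / 6960.4862 ≈ 0.6101

0.6101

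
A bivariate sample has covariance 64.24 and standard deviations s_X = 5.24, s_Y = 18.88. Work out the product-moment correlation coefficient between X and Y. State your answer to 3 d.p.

r = Cov(X,Y) / (s_X · s_Y) = 64.24 / (5.24 × 18.88)
  = 64.24 / 98.9312 ≈ 0.649

0.649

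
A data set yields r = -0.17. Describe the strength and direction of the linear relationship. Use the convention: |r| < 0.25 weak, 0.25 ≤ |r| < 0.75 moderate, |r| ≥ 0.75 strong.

weak negative

r = -0.17 < 0 so the relationship is negative.
|r| = 0.17, which falls in the weak range.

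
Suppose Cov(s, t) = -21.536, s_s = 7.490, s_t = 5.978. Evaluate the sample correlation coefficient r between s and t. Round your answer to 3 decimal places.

-0.481

r = Cov(s,t) / (s_s · s_t) = -21.536 / (7.490 × 5.978)
  = -21.536 / 44.7752 ≈ -0.481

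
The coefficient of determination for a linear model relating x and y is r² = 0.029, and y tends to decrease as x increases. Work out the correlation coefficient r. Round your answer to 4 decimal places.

|r| = √0.029 = 0.1703
The association is negative, so r = −0.1703.

-0.1703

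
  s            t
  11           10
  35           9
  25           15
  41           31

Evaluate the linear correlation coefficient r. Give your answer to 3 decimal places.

n = 4, Σs = 112, Σt = 65, Σs² = 3652, Σt² = 1367, Σst = 2071
nΣst − ΣsΣt = 8284 − 7280 = 1004
nΣs² − (Σs)² = 14608 − 12544 = 2064; nΣt² − (Σt)² = 5468 − 4225 = 1243
r = 1004 / √(2064 × 1243) = 1004 / 1601.7341 ≈ 0.627

0.627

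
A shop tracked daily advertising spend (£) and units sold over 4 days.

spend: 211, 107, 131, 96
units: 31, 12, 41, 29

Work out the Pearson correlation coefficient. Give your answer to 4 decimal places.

n = 4, Σx = 545, Σy = 113, Σx² = 82347, Σy² = 3627, Σxy = 15980
nΣxy − ΣxΣy = 63920 − 61585 = 2335
nΣx² − (Σx)² = 329388 − 297025 = 32363; nΣy² − (Σy)² = 14508 − 12769 = 1739
r = 2335 / √(32363 × 1739) = 2335 / 7501.9502 ≈ 0.3113

0.3113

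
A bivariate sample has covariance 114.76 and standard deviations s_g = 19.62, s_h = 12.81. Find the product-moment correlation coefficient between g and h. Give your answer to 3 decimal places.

r = Cov(g,h) / (s_g · s_h) = 114.76 / (19.62 × 12.81)
  = 114.76 / 251.3322 ≈ 0.457

0.457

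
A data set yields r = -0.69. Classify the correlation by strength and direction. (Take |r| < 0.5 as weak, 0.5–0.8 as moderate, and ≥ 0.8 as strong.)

moderate negative

r = -0.69 < 0 so the relationship is negative.
|r| = 0.69, which falls in the moderate range.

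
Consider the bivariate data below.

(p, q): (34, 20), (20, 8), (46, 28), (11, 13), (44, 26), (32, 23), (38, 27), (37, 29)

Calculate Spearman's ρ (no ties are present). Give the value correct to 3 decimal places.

Rank p: 4, 2, 8, 1, 7, 3, 6, 5
Rank q: 3, 1, 7, 2, 5, 4, 6, 8
d = rank(p) − rank(q): 1, 1, 1, -1, 2, -1, 0, -3; Σd² = 18
ρ = 1 − 6Σd² / [n(n²−1)] = 1 − 6×18 / (8×63) = 1 − 108/504 ≈ 0.786

0.786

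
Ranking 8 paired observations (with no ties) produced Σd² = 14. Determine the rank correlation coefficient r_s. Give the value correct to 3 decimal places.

ρ = 1 − 6Σd² / [n(n²−1)] = 1 − 6×14 / (8×63)
  = 1 − 84/504 = 1 − 0.1667 ≈ 0.833

0.833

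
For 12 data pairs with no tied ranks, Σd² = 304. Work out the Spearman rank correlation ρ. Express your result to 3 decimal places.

ρ = 1 − 6Σd² / [n(n²−1)] = 1 − 6×304 / (12×143)
  = 1 − 1824/1716 = 1 − 1.0629 ≈ -0.063

-0.063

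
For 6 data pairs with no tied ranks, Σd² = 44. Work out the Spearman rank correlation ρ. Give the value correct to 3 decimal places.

-0.257

ρ = 1 − 6Σd² / [n(n²−1)] = 1 − 6×44 / (6×35)
  = 1 − 264/210 = 1 − 1.2571 ≈ -0.257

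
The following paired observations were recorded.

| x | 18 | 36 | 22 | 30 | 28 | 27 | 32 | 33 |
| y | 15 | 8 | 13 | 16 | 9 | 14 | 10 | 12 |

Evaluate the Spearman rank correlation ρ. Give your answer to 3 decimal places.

Rank x: 1, 8, 2, 5, 4, 3, 6, 7
Rank y: 7, 1, 5, 8, 2, 6, 3, 4
d = rank(x) − rank(y): -6, 7, -3, -3, 2, -3, 3, 3; Σd² = 134
ρ = 1 − 6Σd² / [n(n²−1)] = 1 − 6×134 / (8×63) = 1 − 804/504 ≈ -0.595

-0.595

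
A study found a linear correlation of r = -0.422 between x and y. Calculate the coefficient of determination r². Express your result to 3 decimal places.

0.178

r² = (-0.422)² = 0.178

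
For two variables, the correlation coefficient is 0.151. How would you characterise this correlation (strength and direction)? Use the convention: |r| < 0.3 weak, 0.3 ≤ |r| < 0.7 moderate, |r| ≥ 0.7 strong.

weak positive

r = 0.151 > 0 so the relationship is positive.
|r| = 0.151, which falls in the weak range.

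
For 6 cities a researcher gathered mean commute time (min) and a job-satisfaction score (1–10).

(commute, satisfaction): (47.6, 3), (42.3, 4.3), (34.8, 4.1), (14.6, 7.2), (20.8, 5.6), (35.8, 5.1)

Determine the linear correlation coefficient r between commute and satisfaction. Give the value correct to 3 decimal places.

n = 6, Σx = 195.9, Σy = 29.3, Σx² = 7193.53, Σy² = 153.51, Σxy = 871.55
nΣxy − ΣxΣy = 5229.3 − 5739.87 = -510.57
nΣx² − (Σx)² = 43161.18 − 38376.81 = 4784.37; nΣy² − (Σy)² = 921.06 − 858.49 = 62.57
r = -510.57 / √(4784.37 × 62.57) = -510.57 / 547.1362 ≈ -0.933

-0.933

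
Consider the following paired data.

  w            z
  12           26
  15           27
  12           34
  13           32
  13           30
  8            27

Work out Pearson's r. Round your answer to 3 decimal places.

0.153

n = 6, Σw = 73, Σz = 176, Σw² = 915, Σz² = 5214, Σwz = 2147
nΣwz − ΣwΣz = 12882 − 12848 = 34
nΣw² − (Σw)² = 5490 − 5329 = 161; nΣz² − (Σz)² = 31284 − 30976 = 308
r = 34 / √(161 × 308) = 34 / 222.6836 ≈ 0.153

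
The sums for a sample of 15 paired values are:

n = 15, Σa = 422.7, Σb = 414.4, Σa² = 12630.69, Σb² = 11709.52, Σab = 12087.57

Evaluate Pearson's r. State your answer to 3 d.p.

r = (nΣab − ΣaΣb) / √[(nΣa² − (Σa)²)(nΣb² − (Σb)²)]
Numerator: 15×12087.57 − 422.7×414.4 = 6146.67
Denominator: √[(189460.35 − 178675.29)(175642.8 − 171727.36)] = √[10785.06 × 3915.44] = 6498.3271
r = 6146.67 / 6498.3271 ≈ 0.946

0.946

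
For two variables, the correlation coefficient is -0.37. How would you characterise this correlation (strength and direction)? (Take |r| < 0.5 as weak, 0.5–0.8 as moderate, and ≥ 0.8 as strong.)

weak negative

r = -0.37 < 0 so the relationship is negative.
|r| = 0.37, which falls in the weak range.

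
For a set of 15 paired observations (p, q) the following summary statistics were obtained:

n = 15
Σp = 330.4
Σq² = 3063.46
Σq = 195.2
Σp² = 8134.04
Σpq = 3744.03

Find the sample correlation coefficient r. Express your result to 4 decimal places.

-0.8299

r = (nΣpq − ΣpΣq) / √[(nΣp² − (Σp)²)(nΣq² − (Σq)²)]
Numerator: 15×3744.03 − 330.4×195.2 = -8333.63
Denominator: √[(122010.6 − 109164.16)(45951.9 − 38103.04)] = √[12846.44 × 7848.86] = 10041.4097
r = -8333.63 / 10041.4097 ≈ -0.8299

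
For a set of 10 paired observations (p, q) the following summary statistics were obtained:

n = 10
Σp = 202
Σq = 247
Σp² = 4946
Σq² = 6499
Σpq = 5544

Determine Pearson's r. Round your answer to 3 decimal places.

0.945

r = (nΣpq − ΣpΣq) / √[(nΣp² − (Σp)²)(nΣq² − (Σq)²)]
Numerator: 10×5544 − 202×247 = 5546
Denominator: √[(49460 − 40804)(64990 − 61009)] = √[8656 × 3981] = 5870.2245
r = 5546 / 5870.2245 ≈ 0.945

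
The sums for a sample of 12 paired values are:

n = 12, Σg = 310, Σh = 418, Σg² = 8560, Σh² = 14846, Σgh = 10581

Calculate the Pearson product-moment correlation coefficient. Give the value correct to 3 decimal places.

-0.547

r = (nΣgh − ΣgΣh) / √[(nΣg² − (Σg)²)(nΣh² − (Σh)²)]
Numerator: 12×10581 − 310×418 = -2608
Denominator: √[(102720 − 96100)(178152 − 174724)] = √[6620 × 3428] = 4763.7548
r = -2608 / 4763.7548 ≈ -0.547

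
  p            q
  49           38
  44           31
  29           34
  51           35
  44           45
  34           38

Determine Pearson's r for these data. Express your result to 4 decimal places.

n = 6, Σp = 251, Σq = 221, Σp² = 10871, Σq² = 8255, Σpq = 9269
nΣpq − ΣpΣq = 55614 − 55471 = 143
nΣp² − (Σp)² = 65226 − 63001 = 2225; nΣq² − (Σq)² = 49530 − 48841 = 689
r = 143 / √(2225 × 689) = 143 / 1238.1539 ≈ 0.1155

0.1155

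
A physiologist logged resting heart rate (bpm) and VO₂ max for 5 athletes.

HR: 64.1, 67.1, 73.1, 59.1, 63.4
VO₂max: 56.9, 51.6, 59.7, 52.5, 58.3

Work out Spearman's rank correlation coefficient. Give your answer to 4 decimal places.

Rank HR: 3, 4, 5, 1, 2
Rank VO₂max: 3, 1, 5, 2, 4
d = rank(HR) − rank(VO₂max): 0, 3, 0, -1, -2; Σd² = 14
ρ = 1 − 6Σd² / [n(n²−1)] = 1 − 6×14 / (5×24) = 1 − 84/120 ≈ 0.3000

0.3000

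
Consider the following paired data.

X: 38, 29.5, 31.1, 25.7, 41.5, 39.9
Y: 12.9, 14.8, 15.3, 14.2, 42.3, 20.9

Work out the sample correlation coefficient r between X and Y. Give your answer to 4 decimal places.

0.6385

n = 6, ΣX = 205.7, ΣY = 120.4, ΣX² = 7256.21, ΣY² = 3047.28, ΣXY = 4356.93
nΣXY − ΣXΣY = 26141.58 − 24766.28 = 1375.3
nΣX² − (ΣX)² = 43537.26 − 42312.49 = 1224.77; nΣY² − (ΣY)² = 18283.68 − 14496.16 = 3787.52
r = 1375.3 / √(1224.77 × 3787.52) = 1375.3 / 2153.7968 ≈ 0.6385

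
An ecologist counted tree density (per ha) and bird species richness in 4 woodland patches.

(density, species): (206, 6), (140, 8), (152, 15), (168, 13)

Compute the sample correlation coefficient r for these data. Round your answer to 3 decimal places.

n = 4, Σx = 666, Σy = 42, Σx² = 113364, Σy² = 494, Σxy = 6820
nΣxy − ΣxΣy = 27280 − 27972 = -692
nΣx² − (Σx)² = 453456 − 443556 = 9900; nΣy² − (Σy)² = 1976 − 1764 = 212
r = -692 / √(9900 × 212) = -692 / 1448.7236 ≈ -0.478

-0.478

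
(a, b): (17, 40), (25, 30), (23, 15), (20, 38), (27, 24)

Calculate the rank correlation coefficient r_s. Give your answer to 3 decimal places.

-0.700

Rank a: 1, 4, 3, 2, 5
Rank b: 5, 3, 1, 4, 2
d = rank(a) − rank(b): -4, 1, 2, -2, 3; Σd² = 34
ρ = 1 − 6Σd² / [n(n²−1)] = 1 − 6×34 / (5×24) = 1 − 204/120 ≈ -0.700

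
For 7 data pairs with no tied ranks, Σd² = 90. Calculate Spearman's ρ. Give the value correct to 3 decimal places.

-0.607

ρ = 1 − 6Σd² / [n(n²−1)] = 1 − 6×90 / (7×48)
  = 1 − 540/336 = 1 − 1.6071 ≈ -0.607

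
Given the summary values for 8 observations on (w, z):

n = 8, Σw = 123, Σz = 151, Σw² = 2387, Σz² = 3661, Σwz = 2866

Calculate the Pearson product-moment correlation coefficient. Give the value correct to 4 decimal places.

0.8585

r = (nΣwz − ΣwΣz) / √[(nΣw² − (Σw)²)(nΣz² − (Σz)²)]
Numerator: 8×2866 − 123×151 = 4355
Denominator: √[(19096 − 15129)(29288 − 22801)] = √[3967 × 6487] = 5072.8620
r = 4355 / 5072.8620 ≈ 0.8585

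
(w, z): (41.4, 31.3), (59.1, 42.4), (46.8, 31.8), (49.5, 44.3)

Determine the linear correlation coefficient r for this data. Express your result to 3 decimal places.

n = 4, Σw = 196.8, Σz = 149.8, Σw² = 9847.26, Σz² = 5751.18, Σwz = 7482.75
nΣwz − ΣwΣz = 29931 − 29480.64 = 450.36
nΣw² − (Σw)² = 39389.04 − 38730.24 = 658.8; nΣz² − (Σz)² = 23004.72 − 22440.04 = 564.68
r = 450.36 / √(658.8 × 564.68) = 450.36 / 609.9272 ≈ 0.738

0.738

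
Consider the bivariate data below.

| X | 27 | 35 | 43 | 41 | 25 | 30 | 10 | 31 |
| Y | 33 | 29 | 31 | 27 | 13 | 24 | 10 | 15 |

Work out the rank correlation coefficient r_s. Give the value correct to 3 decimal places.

0.595

Rank X: 3, 6, 8, 7, 2, 4, 1, 5
Rank Y: 8, 6, 7, 5, 2, 4, 1, 3
d = rank(X) − rank(Y): -5, 0, 1, 2, 0, 0, 0, 2; Σd² = 34
ρ = 1 − 6Σd² / [n(n²−1)] = 1 − 6×34 / (8×63) = 1 − 204/504 ≈ 0.595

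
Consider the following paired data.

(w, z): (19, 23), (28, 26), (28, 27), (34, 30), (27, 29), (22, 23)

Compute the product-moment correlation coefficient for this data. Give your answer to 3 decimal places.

0.899

n = 6, Σw = 158, Σz = 158, Σw² = 4298, Σz² = 4204, Σwz = 4230
nΣwz − ΣwΣz = 25380 − 24964 = 416
nΣw² − (Σw)² = 25788 − 24964 = 824; nΣz² − (Σz)² = 25224 − 24964 = 260
r = 416 / √(824 × 260) = 416 / 462.8607 ≈ 0.899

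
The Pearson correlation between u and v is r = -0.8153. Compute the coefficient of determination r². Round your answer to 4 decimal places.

r² = (-0.8153)² = 0.6647

0.6647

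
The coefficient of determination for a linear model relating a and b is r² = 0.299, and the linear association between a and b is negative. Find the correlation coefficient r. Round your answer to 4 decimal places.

-0.5468

|r| = √0.299 = 0.5468
The association is negative, so r = −0.5468.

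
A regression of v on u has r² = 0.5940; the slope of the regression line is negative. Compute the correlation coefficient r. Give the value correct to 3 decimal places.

|r| = √0.5940 = 0.771
The association is negative, so r = −0.771.

-0.771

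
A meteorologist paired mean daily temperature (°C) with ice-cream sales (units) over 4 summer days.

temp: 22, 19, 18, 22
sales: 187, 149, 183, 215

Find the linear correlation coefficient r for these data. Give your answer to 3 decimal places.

n = 4, Σx = 81, Σy = 734, Σx² = 1653, Σy² = 136884, Σxy = 14969
nΣxy − ΣxΣy = 59876 − 59454 = 422
nΣx² − (Σx)² = 6612 − 6561 = 51; nΣy² − (Σy)² = 547536 − 538756 = 8780
r = 422 / √(51 × 8780) = 422 / 669.1637 ≈ 0.631

0.631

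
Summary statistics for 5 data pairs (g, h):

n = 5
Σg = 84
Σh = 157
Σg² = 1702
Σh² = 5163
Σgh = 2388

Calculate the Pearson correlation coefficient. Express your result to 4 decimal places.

r = (nΣgh − ΣgΣh) / √[(nΣg² − (Σg)²)(nΣh² − (Σh)²)]
Numerator: 5×2388 − 84×157 = -1248
Denominator: √[(8510 − 7056)(25815 − 24649)] = √[1454 × 1166] = 1302.0614
r = -1248 / 1302.0614 ≈ -0.9585

-0.9585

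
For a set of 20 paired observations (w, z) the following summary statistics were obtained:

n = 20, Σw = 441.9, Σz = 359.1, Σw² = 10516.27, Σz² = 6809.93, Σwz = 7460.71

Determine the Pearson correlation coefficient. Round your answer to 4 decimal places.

r = (nΣwz − ΣwΣz) / √[(nΣw² − (Σw)²)(nΣz² − (Σz)²)]
Numerator: 20×7460.71 − 441.9×359.1 = -9472.09
Denominator: √[(210325.4 − 195275.61)(136198.6 − 128952.81)] = √[15049.79 × 7245.79] = 10442.5867
r = -9472.09 / 10442.5867 ≈ -0.9071

-0.9071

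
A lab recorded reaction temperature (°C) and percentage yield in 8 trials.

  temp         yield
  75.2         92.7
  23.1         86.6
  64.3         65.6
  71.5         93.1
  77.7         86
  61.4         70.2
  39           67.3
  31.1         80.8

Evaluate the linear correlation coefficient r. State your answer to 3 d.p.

0.231

n = 8, Σx = 443.3, Σy = 642.3, Σx² = 27730.85, Σy² = 52445.79, Σxy = 35976.29
nΣxy − ΣxΣy = 287810.32 − 284731.59 = 3078.73
nΣx² − (Σx)² = 221846.8 − 196514.89 = 25331.91; nΣy² − (Σy)² = 419566.32 − 412549.29 = 7017.03
r = 3078.73 / √(25331.91 × 7017.03) = 3078.73 / 13332.4706 ≈ 0.231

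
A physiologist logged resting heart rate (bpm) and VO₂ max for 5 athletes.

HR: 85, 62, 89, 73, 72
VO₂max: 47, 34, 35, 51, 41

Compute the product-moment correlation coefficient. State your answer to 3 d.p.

n = 5, Σx = 381, Σy = 208, Σx² = 29503, Σy² = 8872, Σxy = 15893
nΣxy − ΣxΣy = 79465 − 79248 = 217
nΣx² − (Σx)² = 147515 − 145161 = 2354; nΣy² − (Σy)² = 44360 − 43264 = 1096
r = 217 / √(2354 × 1096) = 217 / 1606.2329 ≈ 0.135

0.135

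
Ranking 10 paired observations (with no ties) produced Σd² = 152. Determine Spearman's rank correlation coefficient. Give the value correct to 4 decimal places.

0.0788

ρ = 1 − 6Σd² / [n(n²−1)] = 1 − 6×152 / (10×99)
  = 1 − 912/990 = 1 − 0.92121 ≈ 0.0788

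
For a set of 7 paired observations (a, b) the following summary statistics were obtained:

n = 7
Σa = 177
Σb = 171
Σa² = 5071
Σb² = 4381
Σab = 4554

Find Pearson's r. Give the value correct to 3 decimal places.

0.661

r = (nΣab − ΣaΣb) / √[(nΣa² − (Σa)²)(nΣb² − (Σb)²)]
Numerator: 7×4554 − 177×171 = 1611
Denominator: √[(35497 − 31329)(30667 − 29241)] = √[4168 × 1426] = 2437.9434
r = 1611 / 2437.9434 ≈ 0.661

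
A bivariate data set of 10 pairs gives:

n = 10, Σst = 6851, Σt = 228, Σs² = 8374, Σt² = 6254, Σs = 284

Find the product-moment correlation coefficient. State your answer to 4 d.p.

r = (nΣst − ΣsΣt) / √[(nΣs² − (Σs)²)(nΣt² − (Σt)²)]
Numerator: 10×6851 − 284×228 = 3758
Denominator: √[(83740 − 80656)(62540 − 51984)] = √[3084 × 10556] = 5705.6730
r = 3758 / 5705.6730 ≈ 0.6586

0.6586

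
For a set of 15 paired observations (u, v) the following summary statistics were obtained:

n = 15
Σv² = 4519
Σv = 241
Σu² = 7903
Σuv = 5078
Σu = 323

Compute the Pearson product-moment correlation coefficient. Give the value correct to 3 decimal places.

-0.142

r = (nΣuv − ΣuΣv) / √[(nΣu² − (Σu)²)(nΣv² − (Σv)²)]
Numerator: 15×5078 − 323×241 = -1673
Denominator: √[(118545 − 104329)(67785 − 58081)] = √[14216 × 9704] = 11745.2997
r = -1673 / 11745.2997 ≈ -0.142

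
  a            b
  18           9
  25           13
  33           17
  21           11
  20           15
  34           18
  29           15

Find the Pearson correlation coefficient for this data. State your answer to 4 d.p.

n = 7, Σa = 180, Σb = 98, Σa² = 4876, Σb² = 1434, Σab = 2626
nΣab − ΣaΣb = 18382 − 17640 = 742
nΣa² − (Σa)² = 34132 − 32400 = 1732; nΣb² − (Σb)² = 10038 − 9604 = 434
r = 742 / √(1732 × 434) = 742 / 866.9994 ≈ 0.8558

0.8558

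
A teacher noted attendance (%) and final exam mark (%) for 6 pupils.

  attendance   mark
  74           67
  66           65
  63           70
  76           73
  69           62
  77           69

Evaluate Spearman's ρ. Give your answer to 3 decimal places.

Rank attendance: 4, 2, 1, 5, 3, 6
Rank mark: 3, 2, 5, 6, 1, 4
d = rank(attendance) − rank(mark): 1, 0, -4, -1, 2, 2; Σd² = 26
ρ = 1 − 6Σd² / [n(n²−1)] = 1 − 6×26 / (6×35) = 1 − 156/210 ≈ 0.257

0.257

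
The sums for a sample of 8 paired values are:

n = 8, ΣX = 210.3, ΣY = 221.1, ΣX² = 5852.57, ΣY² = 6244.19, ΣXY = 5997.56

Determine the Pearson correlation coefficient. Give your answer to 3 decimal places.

0.891

r = (nΣXY − ΣXΣY) / √[(nΣX² − (ΣX)²)(nΣY² − (ΣY)²)]
Numerator: 8×5997.56 − 210.3×221.1 = 1483.15
Denominator: √[(46820.56 − 44226.09)(49953.52 − 48885.21)] = √[2594.47 × 1068.31] = 1664.8418
r = 1483.15 / 1664.8418 ≈ 0.891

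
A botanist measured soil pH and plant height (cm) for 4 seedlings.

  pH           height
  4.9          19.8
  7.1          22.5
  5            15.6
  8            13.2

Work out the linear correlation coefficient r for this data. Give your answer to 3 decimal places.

n = 4, Σx = 25, Σy = 71.1, Σx² = 163.42, Σy² = 1315.89, Σxy = 440.37
nΣxy − ΣxΣy = 1761.48 − 1777.5 = -16.02
nΣx² − (Σx)² = 653.68 − 625 = 28.68; nΣy² − (Σy)² = 5263.56 − 5055.21 = 208.35
r = -16.02 / √(28.68 × 208.35) = -16.02 / 77.3012 ≈ -0.207

-0.207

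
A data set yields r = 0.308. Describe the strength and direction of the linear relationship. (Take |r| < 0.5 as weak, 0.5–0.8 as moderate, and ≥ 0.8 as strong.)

r = 0.308 > 0 so the relationship is positive.
|r| = 0.308, which falls in the weak range.

weak positive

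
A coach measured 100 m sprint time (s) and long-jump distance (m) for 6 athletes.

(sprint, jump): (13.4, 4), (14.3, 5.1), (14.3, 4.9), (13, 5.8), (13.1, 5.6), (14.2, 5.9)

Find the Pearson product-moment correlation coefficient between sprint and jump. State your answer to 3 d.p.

n = 6, Σx = 82.3, Σy = 31.3, Σx² = 1130.79, Σy² = 165.83, Σxy = 429.14
nΣxy − ΣxΣy = 2574.84 − 2575.99 = -1.15
nΣx² − (Σx)² = 6784.74 − 6773.29 = 11.45; nΣy² − (Σy)² = 994.98 − 979.69 = 15.29
r = -1.15 / √(11.45 × 15.29) = -1.15 / 13.2314 ≈ -0.087

-0.087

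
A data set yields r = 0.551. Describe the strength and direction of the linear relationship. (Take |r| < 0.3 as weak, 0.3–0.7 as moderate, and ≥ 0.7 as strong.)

r = 0.551 > 0 so the relationship is positive.
|r| = 0.551, which falls in the moderate range.

moderate positive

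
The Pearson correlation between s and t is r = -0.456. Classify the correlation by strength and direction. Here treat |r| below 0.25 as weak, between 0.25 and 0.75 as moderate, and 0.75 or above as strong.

moderate negative

r = -0.456 < 0 so the relationship is negative.
|r| = 0.456, which falls in the moderate range.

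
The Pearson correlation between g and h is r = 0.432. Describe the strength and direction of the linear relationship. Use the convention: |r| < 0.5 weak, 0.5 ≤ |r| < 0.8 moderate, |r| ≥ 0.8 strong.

r = 0.432 > 0 so the relationship is positive.
|r| = 0.432, which falls in the weak range.

weak positive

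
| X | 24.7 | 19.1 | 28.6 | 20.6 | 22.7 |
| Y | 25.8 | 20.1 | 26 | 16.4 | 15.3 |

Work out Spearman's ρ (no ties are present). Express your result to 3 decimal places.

Rank X: 4, 1, 5, 2, 3
Rank Y: 4, 3, 5, 2, 1
d = rank(X) − rank(Y): 0, -2, 0, 0, 2; Σd² = 8
ρ = 1 − 6Σd² / [n(n²−1)] = 1 − 6×8 / (5×24) = 1 − 48/120 ≈ 0.600

0.600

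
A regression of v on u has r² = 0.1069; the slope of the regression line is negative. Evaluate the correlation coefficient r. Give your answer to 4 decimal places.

|r| = √0.1069 = 0.3270
The association is negative, so r = −0.3270.

-0.3270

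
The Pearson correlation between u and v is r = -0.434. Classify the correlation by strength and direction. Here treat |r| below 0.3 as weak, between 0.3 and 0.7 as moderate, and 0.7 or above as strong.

moderate negative

r = -0.434 < 0 so the relationship is negative.
|r| = 0.434, which falls in the moderate range.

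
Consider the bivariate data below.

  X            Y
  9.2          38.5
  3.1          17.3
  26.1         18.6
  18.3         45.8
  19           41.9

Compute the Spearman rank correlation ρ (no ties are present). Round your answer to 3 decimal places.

0.300

Rank X: 2, 1, 5, 3, 4
Rank Y: 3, 1, 2, 5, 4
d = rank(X) − rank(Y): -1, 0, 3, -2, 0; Σd² = 14
ρ = 1 − 6Σd² / [n(n²−1)] = 1 − 6×14 / (5×24) = 1 − 84/120 ≈ 0.300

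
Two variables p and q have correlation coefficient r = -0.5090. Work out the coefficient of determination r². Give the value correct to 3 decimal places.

0.259

r² = (-0.5090)² = 0.259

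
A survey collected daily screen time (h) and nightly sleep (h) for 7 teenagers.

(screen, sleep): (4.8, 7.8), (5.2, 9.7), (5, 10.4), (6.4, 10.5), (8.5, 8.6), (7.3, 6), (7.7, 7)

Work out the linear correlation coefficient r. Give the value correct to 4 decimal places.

n = 7, Σx = 44.9, Σy = 60, Σx² = 300.87, Σy² = 532.3, Σxy = 377.88
nΣxy − ΣxΣy = 2645.16 − 2694 = -48.84
nΣx² − (Σx)² = 2106.09 − 2016.01 = 90.08; nΣy² − (Σy)² = 3726.1 − 3600 = 126.1
r = -48.84 / √(90.08 × 126.1) = -48.84 / 106.5790 ≈ -0.4583

-0.4583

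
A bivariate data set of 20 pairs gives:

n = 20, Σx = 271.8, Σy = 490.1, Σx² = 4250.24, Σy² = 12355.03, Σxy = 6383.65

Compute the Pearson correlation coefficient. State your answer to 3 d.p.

-0.632

r = (nΣxy − ΣxΣy) / √[(nΣx² − (Σx)²)(nΣy² − (Σy)²)]
Numerator: 20×6383.65 − 271.8×490.1 = -5536.18
Denominator: √[(85004.8 − 73875.24)(247100.6 − 240198.01)] = √[11129.56 × 6902.59] = 8764.8611
r = -5536.18 / 8764.8611 ≈ -0.632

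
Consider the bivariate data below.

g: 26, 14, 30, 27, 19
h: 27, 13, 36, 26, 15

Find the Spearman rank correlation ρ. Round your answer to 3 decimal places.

0.900

Rank g: 3, 1, 5, 4, 2
Rank h: 4, 1, 5, 3, 2
d = rank(g) − rank(h): -1, 0, 0, 1, 0; Σd² = 2
ρ = 1 − 6Σd² / [n(n²−1)] = 1 − 6×2 / (5×24) = 1 − 12/120 ≈ 0.900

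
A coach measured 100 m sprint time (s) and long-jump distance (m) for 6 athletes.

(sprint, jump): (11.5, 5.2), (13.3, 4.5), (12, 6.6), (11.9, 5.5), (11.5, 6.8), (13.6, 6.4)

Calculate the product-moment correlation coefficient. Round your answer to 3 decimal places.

n = 6, Σx = 73.8, Σy = 35, Σx² = 911.96, Σy² = 208.3, Σxy = 429.54
nΣxy − ΣxΣy = 2577.24 − 2583 = -5.76
nΣx² − (Σx)² = 5471.76 − 5446.44 = 25.32; nΣy² − (Σy)² = 1249.8 − 1225 = 24.8
r = -5.76 / √(25.32 × 24.8) = -5.76 / 25.0587 ≈ -0.230

-0.230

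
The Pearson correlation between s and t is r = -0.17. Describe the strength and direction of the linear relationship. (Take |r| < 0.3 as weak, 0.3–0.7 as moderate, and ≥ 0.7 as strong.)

r = -0.17 < 0 so the relationship is negative.
|r| = 0.17, which falls in the weak range.

weak negative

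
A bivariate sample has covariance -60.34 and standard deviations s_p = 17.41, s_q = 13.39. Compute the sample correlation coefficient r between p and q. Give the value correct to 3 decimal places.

r = Cov(p,q) / (s_p · s_q) = -60.34 / (17.41 × 13.39)
  = -60.34 / 233.1199 ≈ -0.259

-0.259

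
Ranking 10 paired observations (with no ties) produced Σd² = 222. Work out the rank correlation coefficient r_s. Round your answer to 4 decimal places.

ρ = 1 − 6Σd² / [n(n²−1)] = 1 − 6×222 / (10×99)
  = 1 − 1332/990 = 1 − 1.34545 ≈ -0.3455

-0.3455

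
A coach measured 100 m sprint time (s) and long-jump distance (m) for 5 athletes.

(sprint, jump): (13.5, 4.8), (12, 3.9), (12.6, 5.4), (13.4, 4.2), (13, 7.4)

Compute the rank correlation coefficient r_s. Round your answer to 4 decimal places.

0.2000

Rank sprint: 5, 1, 2, 4, 3
Rank jump: 3, 1, 4, 2, 5
d = rank(sprint) − rank(jump): 2, 0, -2, 2, -2; Σd² = 16
ρ = 1 − 6Σd² / [n(n²−1)] = 1 − 6×16 / (5×24) = 1 − 96/120 ≈ 0.2000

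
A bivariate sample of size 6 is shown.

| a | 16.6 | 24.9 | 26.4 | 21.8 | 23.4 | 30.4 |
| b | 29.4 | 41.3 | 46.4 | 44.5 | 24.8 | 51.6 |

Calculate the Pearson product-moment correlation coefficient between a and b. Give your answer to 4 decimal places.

n = 6, Σa = 143.5, Σb = 238, Σa² = 3539.49, Σb² = 9980.86, Σab = 5860.43
nΣab − ΣaΣb = 35162.58 − 34153 = 1009.58
nΣa² − (Σa)² = 21236.94 − 20592.25 = 644.69; nΣb² − (Σb)² = 59885.16 − 56644 = 3241.16
r = 1009.58 / √(644.69 × 3241.16) = 1009.58 / 1445.5253 ≈ 0.6984

0.6984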